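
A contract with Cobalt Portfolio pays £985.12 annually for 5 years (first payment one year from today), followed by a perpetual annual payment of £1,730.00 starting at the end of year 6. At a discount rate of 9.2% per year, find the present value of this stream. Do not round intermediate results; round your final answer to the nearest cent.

PV of 5-year annuity: £985.12 × [1 − (1+0.092)^−5] / 0.092 = 3811.97115
Perpetuity value at year 5: £1,730.00 / 0.092 = 18804.34783
PV of perpetuity: 18804.34783 / (1+0.092)^5 = 12110.02623
Total PV = 3811.97115 + 12110.02623 = 15921.99738

£15922.00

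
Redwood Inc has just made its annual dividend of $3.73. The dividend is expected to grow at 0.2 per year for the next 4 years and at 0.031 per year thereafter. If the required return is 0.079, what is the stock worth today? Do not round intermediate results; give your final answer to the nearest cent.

D_1 = 4.47600
D_2 = 5.37120
D_3 = 6.44544
D_4 = 7.73453
Terminal value at year 4: TV = D_4×(1+g_2)/(r−g_2) = 7.97430/0.048 = 166.13122
P_0 = D_1/(1+r)^1 + D_2/(1+r)^2 + D_3/(1+r)^3 + D_4/(1+r)^4 + TV/(1+r)^4
    = 4.14829 + 4.61348 + 5.13084 + 5.70621 + 122.56472 = 142.16353

$142.16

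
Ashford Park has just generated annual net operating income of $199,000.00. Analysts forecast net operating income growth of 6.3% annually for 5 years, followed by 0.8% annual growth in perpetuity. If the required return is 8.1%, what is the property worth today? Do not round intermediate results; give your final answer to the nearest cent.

$3472939.94

D_1 = 211537.00000
D_2 = 224863.83100
D_3 = 239030.25235
D_4 = 254089.15825
D_5 = 270096.77522
Terminal value at year 5: TV = D_5×(1+g_2)/(r−g_2) = 272257.54942/0.073 = 3729555.47155
P_0 = D_1/(1+r)^1 + D_2/(1+r)^2 + D_3/(1+r)^3 + D_4/(1+r)^4 + D_5/(1+r)^5 + TV/(1+r)^5
    = 195686.40148 + 192427.97851 + 189223.81236 + 186072.99957 + 182974.65175 + 2526554.09544 = 3472939.93912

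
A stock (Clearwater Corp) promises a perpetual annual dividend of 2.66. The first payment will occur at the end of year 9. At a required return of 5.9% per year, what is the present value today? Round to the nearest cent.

Value at end of year 8: C / r = 2.66 / 0.059 = 45.0847
Discount to today: PV = 45.0847 / (1 + 0.059)^8 = 45.0847 / 1.581859 = 28.50

28.50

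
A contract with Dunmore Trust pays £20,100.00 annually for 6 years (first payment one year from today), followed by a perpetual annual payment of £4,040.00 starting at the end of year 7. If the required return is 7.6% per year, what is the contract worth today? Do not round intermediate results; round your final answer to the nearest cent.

£128310.93

PV of 6-year annuity: £20,100.00 × [1 − (1+0.076)^−6] / 0.076 = 94058.28465
Perpetuity value at year 6: £4,040.00 / 0.076 = 53157.89474
PV of perpetuity: 53157.89474 / (1+0.076)^6 = 34252.64747
Total PV = 94058.28465 + 34252.64747 = 128310.93212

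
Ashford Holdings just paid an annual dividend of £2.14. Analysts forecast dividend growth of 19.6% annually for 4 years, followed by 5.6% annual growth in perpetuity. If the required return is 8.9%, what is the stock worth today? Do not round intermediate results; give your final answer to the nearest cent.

£110.51

D_1 = 2.55944
D_2 = 3.06109
D_3 = 3.66106
D_4 = 4.37863
Terminal value at year 4: TV = D_4×(1+g_2)/(r−g_2) = 4.62384/0.033 = 140.11624
P_0 = D_1/(1+r)^1 + D_2/(1+r)^2 + D_3/(1+r)^3 + D_4/(1+r)^4 + TV/(1+r)^4
    = 2.35027 + 2.58119 + 2.83481 + 3.11334 + 99.62698 = 110.50659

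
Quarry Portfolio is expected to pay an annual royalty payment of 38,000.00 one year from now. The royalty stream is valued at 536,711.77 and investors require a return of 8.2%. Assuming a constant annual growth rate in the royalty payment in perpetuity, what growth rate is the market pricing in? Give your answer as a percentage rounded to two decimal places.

P = D₁/(r−g) ⇒ g = r − D₁/P = 0.082 − 38,000.00/536,711.77 = 0.011198

1.12%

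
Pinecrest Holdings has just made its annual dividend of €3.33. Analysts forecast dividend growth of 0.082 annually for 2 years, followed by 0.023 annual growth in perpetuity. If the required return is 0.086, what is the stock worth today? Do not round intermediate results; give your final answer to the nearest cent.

€60.30

D_1 = 3.60306
D_2 = 3.89851
Terminal value at year 2: TV = D_2×(1+g_2)/(r−g_2) = 3.98818/0.063 = 63.30439
P_0 = D_1/(1+r)^1 + D_2/(1+r)^2 + TV/(1+r)^2
    = 3.31773 + 3.30551 + 53.67526 = 60.29851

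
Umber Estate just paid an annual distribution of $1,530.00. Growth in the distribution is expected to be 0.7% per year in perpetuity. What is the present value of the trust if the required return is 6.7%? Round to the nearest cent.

$25678.50

D₁ = D₀ × (1 + g) = $1,530.00 × 1.007 = $1,540.7100
Growing perpetuity: P = D₁ / (r − g) = $1,540.7100 / (0.067 − 0.007) = $25,678.50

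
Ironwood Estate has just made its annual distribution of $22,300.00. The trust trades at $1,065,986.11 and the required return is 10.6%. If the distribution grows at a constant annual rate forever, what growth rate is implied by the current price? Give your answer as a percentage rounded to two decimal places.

P = D₀(1+g)/(r−g) ⇒ P(r−g) = D₀(1+g) ⇒ g(P+D₀) = P·r − D₀
g = (P·r − D₀)/(P + D₀) = ($1,065,986.11×0.106 − $22,300.00) / ($1,065,986.11 + $22,300.00) = 0.083337

8.33%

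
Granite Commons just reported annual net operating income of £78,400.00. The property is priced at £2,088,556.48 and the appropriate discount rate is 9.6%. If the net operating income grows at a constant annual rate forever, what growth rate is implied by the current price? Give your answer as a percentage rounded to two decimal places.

P = D₀(1+g)/(r−g) ⇒ P(r−g) = D₀(1+g) ⇒ g(P+D₀) = P·r − D₀
g = (P·r − D₀)/(P + D₀) = (£2,088,556.48×0.096 − £78,400.00) / (£2,088,556.48 + £78,400.00) = 0.056347

5.63%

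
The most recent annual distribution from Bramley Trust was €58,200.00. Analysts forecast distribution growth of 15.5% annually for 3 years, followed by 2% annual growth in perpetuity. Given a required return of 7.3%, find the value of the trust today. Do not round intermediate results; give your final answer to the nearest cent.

D_1 = 67221.00000
D_2 = 77640.25500
D_3 = 89674.49453
Terminal value at year 3: TV = D_3×(1+g_2)/(r−g_2) = 91467.98442/0.053 = 1725811.02671
P_0 = D_1/(1+r)^1 + D_2/(1+r)^2 + D_3/(1+r)^3 + TV/(1+r)^3
    = 62647.71668 + 67435.33343 + 72588.82582 + 1396992.49699 = 1599664.37292

€1599664.37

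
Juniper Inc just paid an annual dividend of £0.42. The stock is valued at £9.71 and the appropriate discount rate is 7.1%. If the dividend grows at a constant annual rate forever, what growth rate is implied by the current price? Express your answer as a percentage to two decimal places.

2.66%

P = D₀(1+g)/(r−g) ⇒ P(r−g) = D₀(1+g) ⇒ g(P+D₀) = P·r − D₀
g = (P·r − D₀)/(P + D₀) = (£9.71×0.071 − £0.42) / (£9.71 + £0.42) = 0.026595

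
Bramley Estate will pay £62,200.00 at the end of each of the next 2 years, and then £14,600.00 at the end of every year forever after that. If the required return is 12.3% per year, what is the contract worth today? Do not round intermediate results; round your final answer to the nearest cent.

£198829.61

PV of 2-year annuity: £62,200.00 × [1 − (1+0.123)^−2] / 0.123 = 104708.24158
Perpetuity value at year 2: £14,600.00 / 0.123 = 118699.18699
PV of perpetuity: 118699.18699 / (1+0.123)^2 = 94121.36823
Total PV = 104708.24158 + 94121.36823 = 198829.60981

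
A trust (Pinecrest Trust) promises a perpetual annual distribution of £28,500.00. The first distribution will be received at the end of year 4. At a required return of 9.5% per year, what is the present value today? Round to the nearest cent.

Value at end of year 3: C / r = £28,500.00 / 0.095 = £300,000.0000
Discount to today: PV = £300,000.0000 / (1 + 0.095)^3 = £300,000.0000 / 1.312932 = £228,496.16

£228496.16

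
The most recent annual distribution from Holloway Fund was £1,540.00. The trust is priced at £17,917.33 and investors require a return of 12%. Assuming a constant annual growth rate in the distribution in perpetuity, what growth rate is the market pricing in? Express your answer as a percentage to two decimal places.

P = D₀(1+g)/(r−g) ⇒ P(r−g) = D₀(1+g) ⇒ g(P+D₀) = P·r − D₀
g = (P·r − D₀)/(P + D₀) = (£17,917.33×0.12 − £1,540.00) / (£17,917.33 + £1,540.00) = 0.031355

3.14%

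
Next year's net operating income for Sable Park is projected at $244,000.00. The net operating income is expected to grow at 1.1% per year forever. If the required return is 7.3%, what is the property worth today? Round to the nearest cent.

$3935483.87

Growing perpetuity: P = D₁ / (r − g) = $244,000.0000 / (0.073 − 0.011) = $3,935,483.87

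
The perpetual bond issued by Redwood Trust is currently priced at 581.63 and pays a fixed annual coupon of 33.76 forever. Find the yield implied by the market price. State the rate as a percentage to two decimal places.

5.80%

P = C/r ⇒ r = C/P = 33.76/581.63 = 0.058044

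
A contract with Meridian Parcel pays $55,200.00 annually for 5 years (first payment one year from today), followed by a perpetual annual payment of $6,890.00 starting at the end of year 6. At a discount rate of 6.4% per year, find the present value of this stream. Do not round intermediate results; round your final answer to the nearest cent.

PV of 5-year annuity: $55,200.00 × [1 − (1+0.064)^−5] / 0.064 = 230013.93148
Perpetuity value at year 5: $6,890.00 / 0.064 = 107656.25000
PV of perpetuity: 107656.25000 / (1+0.064)^5 = 78946.17776
Total PV = 230013.93148 + 78946.17776 = 308960.10923

$308960.11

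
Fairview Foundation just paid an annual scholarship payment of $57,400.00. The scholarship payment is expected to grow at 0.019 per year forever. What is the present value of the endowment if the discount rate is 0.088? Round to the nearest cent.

$847689.86

D₁ = D₀ × (1 + g) = $57,400.00 × 1.019 = $58,490.6000
Growing perpetuity: P = D₁ / (r − g) = $58,490.6000 / (0.088 − 0.019) = $847,689.86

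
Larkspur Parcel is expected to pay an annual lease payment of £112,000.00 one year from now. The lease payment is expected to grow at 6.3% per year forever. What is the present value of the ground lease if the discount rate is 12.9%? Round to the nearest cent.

Growing perpetuity: P = D₁ / (r − g) = £112,000.0000 / (0.129 − 0.063) = £1,696,969.70

£1696969.70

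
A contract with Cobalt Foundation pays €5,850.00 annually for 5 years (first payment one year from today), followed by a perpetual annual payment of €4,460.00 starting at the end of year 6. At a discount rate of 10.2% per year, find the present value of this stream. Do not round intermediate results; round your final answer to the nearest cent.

PV of 5-year annuity: €5,850.00 × [1 − (1+0.102)^−5] / 0.102 = 22063.26106
Perpetuity value at year 5: €4,460.00 / 0.102 = 43725.49020
PV of perpetuity: 43725.49020 / (1+0.102)^5 = 26904.61083
Total PV = 22063.26106 + 26904.61083 = 48967.87188

€48967.87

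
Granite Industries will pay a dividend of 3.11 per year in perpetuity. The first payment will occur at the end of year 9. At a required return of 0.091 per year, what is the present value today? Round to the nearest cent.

Value at end of year 8: C / r = 3.11 / 0.091 = 34.1758
Discount to today: PV = 34.1758 / (1 + 0.091)^8 = 34.1758 / 2.007234 = 17.03

17.03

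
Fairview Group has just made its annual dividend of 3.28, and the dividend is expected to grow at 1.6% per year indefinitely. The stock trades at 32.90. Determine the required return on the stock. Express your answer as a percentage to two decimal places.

D₁ = 3.28 × 1.016 = 3.3325
P = D₁/(r − g) ⇒ r = D₁/P + g = 3.3325/32.90 + 0.016 = 0.101291 + 0.016 = 0.117291

11.73%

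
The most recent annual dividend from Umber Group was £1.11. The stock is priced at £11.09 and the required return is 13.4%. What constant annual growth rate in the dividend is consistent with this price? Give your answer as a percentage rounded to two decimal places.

3.08%

P = D₀(1+g)/(r−g) ⇒ P(r−g) = D₀(1+g) ⇒ g(P+D₀) = P·r − D₀
g = (P·r − D₀)/(P + D₀) = (£11.09×0.134 − £1.11) / (£11.09 + £1.11) = 0.030825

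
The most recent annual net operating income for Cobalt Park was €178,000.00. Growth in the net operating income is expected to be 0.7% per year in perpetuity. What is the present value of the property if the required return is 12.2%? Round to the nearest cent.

D₁ = D₀ × (1 + g) = €178,000.00 × 1.007 = €179,246.0000
Growing perpetuity: P = D₁ / (r − g) = €179,246.0000 / (0.122 − 0.007) = €1,558,660.87

€1558660.87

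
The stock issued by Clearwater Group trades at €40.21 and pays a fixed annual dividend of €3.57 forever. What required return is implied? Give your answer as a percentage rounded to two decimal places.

P = C/r ⇒ r = C/P = €3.57/€40.21 = 0.088784

8.88%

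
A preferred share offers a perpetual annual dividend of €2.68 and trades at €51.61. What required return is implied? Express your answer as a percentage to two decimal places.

5.19%

P = C/r ⇒ r = C/P = €2.68/€51.61 = 0.051928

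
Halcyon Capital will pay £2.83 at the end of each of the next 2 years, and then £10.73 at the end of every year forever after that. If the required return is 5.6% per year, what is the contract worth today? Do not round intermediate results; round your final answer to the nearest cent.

PV of 2-year annuity: £2.83 × [1 − (1+0.056)^−2] / 0.056 = 5.21773
Perpetuity value at year 2: £10.73 / 0.056 = 191.60714
PV of perpetuity: 191.60714 / (1+0.056)^2 = 171.82401
Total PV = 5.21773 + 171.82401 = 177.04174

£177.04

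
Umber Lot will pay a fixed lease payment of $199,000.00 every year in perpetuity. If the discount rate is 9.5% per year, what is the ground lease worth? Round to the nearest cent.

Level perpetuity: PV = C / r = $199,000.00 / 0.095 = $2,094,736.84

$2094736.84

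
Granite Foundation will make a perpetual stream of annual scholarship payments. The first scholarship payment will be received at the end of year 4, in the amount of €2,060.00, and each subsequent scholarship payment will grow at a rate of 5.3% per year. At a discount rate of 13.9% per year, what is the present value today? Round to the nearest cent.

Value at end of year 3: C₁ / (r − g) = €2,060.00 / (0.139 − 0.053) = €23,953.4884
Discount to today: PV = €23,953.4884 / (1 + 0.139)^3 = €23,953.4884 / 1.477649 = €16,210.54

€16210.54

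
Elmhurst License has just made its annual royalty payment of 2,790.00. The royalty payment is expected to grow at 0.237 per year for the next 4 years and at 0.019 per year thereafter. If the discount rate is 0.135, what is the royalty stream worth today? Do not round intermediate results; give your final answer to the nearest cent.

D_1 = 3451.23000
D_2 = 4269.17151
D_3 = 5280.96516
D_4 = 6532.55390
Terminal value at year 4: TV = D_4×(1+g_2)/(r−g_2) = 6656.67242/0.116 = 57385.10711
P_0 = D_1/(1+r)^1 + D_2/(1+r)^2 + D_3/(1+r)^3 + D_4/(1+r)^4 + TV/(1+r)^4
    = 3040.73128 + 3313.99523 + 3611.81683 + 3936.40301 + 34579.26441 = 48482.21077

48482.21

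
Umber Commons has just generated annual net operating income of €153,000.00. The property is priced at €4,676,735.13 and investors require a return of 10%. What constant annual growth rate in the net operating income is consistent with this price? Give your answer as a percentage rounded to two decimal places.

P = D₀(1+g)/(r−g) ⇒ P(r−g) = D₀(1+g) ⇒ g(P+D₀) = P·r − D₀
g = (P·r − D₀)/(P + D₀) = (€4,676,735.13×0.1 − €153,000.00) / (€4,676,735.13 + €153,000.00) = 0.065153

6.52%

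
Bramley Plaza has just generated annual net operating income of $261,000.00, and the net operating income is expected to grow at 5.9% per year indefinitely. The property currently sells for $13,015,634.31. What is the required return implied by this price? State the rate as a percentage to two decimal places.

8.02%

D₁ = $261,000.00 × 1.059 = $276,399.0000
P = D₁/(r − g) ⇒ r = D₁/P + g = $276,399.0000/$13,015,634.31 + 0.059 = 0.021236 + 0.059 = 0.080236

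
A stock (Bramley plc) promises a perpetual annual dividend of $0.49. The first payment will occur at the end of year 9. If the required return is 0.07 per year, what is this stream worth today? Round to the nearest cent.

Value at end of year 8: C / r = $0.49 / 0.07 = $7.0000
Discount to today: PV = $7.0000 / (1 + 0.07)^8 = $7.0000 / 1.718186 = $4.07

$4.07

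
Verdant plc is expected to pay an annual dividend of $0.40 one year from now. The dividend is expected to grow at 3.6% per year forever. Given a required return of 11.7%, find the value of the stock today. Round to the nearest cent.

$4.94

Growing perpetuity: P = D₁ / (r − g) = $0.4000 / (0.117 − 0.036) = $4.94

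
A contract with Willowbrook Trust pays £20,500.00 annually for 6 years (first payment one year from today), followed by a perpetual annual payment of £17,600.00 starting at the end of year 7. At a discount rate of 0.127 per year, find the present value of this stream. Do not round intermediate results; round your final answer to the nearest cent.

PV of 6-year annuity: £20,500.00 × [1 − (1+0.127)^−6] / 0.127 = 82639.01574
Perpetuity value at year 6: £17,600.00 / 0.127 = 138582.67717
PV of perpetuity: 138582.67717 / (1+0.127)^6 = 67634.05878
Total PV = 82639.01574 + 67634.05878 = 150273.07451

£150273.07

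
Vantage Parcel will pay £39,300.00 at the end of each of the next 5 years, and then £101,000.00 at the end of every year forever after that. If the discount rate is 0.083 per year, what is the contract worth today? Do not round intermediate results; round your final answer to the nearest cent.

PV of 5-year annuity: £39,300.00 × [1 − (1+0.083)^−5] / 0.083 = 155680.59756
Perpetuity value at year 5: £101,000.00 / 0.083 = 1216867.46988
PV of perpetuity: 1216867.46988 / (1+0.083)^5 = 816772.29550
Total PV = 155680.59756 + 816772.29550 = 972452.89305

£972452.89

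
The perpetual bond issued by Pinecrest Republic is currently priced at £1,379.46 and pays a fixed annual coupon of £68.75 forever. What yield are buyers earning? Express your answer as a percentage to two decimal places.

P = C/r ⇒ r = C/P = £68.75/£1,379.46 = 0.049838

4.98%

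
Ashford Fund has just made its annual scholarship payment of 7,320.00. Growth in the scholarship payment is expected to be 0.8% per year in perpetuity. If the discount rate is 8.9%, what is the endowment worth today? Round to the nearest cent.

91093.33

D₁ = D₀ × (1 + g) = 7,320.00 × 1.008 = 7,378.5600
Growing perpetuity: P = D₁ / (r − g) = 7,378.5600 / (0.089 − 0.008) = 91,093.33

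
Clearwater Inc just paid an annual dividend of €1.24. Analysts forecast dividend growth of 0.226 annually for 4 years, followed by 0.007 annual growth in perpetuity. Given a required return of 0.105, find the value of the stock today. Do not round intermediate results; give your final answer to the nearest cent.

D_1 = 1.52024
D_2 = 1.86381
D_3 = 2.28504
D_4 = 2.80145
Terminal value at year 4: TV = D_4×(1+g_2)/(r−g_2) = 2.82106/0.098 = 28.78637
P_0 = D_1/(1+r)^1 + D_2/(1+r)^2 + D_3/(1+r)^3 + D_4/(1+r)^4 + TV/(1+r)^4
    = 1.37578 + 1.52643 + 1.69358 + 1.87903 + 19.30802 = 25.78286

€25.78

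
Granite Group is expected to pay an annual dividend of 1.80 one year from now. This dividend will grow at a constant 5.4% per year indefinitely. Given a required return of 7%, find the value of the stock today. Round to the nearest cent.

Growing perpetuity: P = D₁ / (r − g) = 1.8000 / (0.07 − 0.054) = 112.50

112.50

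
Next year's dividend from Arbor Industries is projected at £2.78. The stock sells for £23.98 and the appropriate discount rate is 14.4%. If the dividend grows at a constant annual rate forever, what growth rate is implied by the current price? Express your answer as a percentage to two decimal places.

P = D₁/(r−g) ⇒ g = r − D₁/P = 0.144 − £2.78/£23.98 = 0.028070

2.81%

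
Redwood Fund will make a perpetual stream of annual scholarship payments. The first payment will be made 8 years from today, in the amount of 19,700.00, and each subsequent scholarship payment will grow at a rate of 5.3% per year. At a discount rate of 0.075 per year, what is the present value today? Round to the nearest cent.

Value at end of year 7: C₁ / (r − g) = 19,700.00 / (0.075 − 0.053) = 895,454.5455
Discount to today: PV = 895,454.5455 / (1 + 0.075)^7 = 895,454.5455 / 1.659049 = 539,739.62

539739.62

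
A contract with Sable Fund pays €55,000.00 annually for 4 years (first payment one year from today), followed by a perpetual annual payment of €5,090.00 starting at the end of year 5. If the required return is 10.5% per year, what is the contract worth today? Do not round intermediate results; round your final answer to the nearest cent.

PV of 4-year annuity: €55,000.00 × [1 − (1+0.105)^−4] / 0.105 = 172472.20853
Perpetuity value at year 4: €5,090.00 / 0.105 = 48476.19048
PV of perpetuity: 48476.19048 / (1+0.105)^4 = 32514.67154
Total PV = 172472.20853 + 32514.67154 = 204986.88007

€204986.88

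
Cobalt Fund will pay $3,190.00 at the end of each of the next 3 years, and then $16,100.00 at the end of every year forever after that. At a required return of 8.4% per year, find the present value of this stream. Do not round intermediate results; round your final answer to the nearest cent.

$158635.02

PV of 3-year annuity: $3,190.00 × [1 − (1+0.084)^−3] / 0.084 = 8161.96371
Perpetuity value at year 3: $16,100.00 / 0.084 = 191666.66667
PV of perpetuity: 191666.66667 / (1+0.084)^3 = 150473.05672
Total PV = 8161.96371 + 150473.05672 = 158635.02043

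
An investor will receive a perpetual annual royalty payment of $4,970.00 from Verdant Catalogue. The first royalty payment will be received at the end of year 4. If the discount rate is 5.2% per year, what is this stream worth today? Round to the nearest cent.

$82092.94

Value at end of year 3: C / r = $4,970.00 / 0.052 = $95,576.9231
Discount to today: PV = $95,576.9231 / (1 + 0.052)^3 = $95,576.9231 / 1.164253 = $82,092.94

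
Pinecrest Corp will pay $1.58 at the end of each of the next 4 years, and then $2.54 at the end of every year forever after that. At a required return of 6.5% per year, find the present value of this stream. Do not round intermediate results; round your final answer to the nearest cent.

PV of 4-year annuity: $1.58 × [1 − (1+0.065)^−4] / 0.065 = 5.41276
Perpetuity value at year 4: $2.54 / 0.065 = 39.07692
PV of perpetuity: 39.07692 / (1+0.065)^4 = 30.37539
Total PV = 5.41276 + 30.37539 = 35.78816

$35.79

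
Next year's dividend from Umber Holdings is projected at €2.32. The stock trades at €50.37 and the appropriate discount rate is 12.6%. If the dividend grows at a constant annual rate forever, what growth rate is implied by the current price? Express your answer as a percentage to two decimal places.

P = D₁/(r−g) ⇒ g = r − D₁/P = 0.126 − €2.32/€50.37 = 0.079941

7.99%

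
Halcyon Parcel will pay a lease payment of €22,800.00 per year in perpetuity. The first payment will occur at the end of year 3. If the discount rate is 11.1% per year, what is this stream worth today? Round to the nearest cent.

€166411.66

Value at end of year 2: C / r = €22,800.00 / 0.111 = €205,405.4054
Discount to today: PV = €205,405.4054 / (1 + 0.111)^2 = €205,405.4054 / 1.234321 = €166,411.66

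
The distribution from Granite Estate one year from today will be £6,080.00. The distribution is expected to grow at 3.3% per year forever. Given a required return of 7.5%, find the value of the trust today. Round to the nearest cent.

£144761.90

Growing perpetuity: P = D₁ / (r − g) = £6,080.0000 / (0.075 − 0.033) = £144,761.90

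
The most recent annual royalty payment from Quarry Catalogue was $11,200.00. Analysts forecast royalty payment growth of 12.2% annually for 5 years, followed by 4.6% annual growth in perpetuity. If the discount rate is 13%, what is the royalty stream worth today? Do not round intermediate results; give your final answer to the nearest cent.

$189420.99

D_1 = 12566.40000
D_2 = 14099.50080
D_3 = 15819.63990
D_4 = 17749.63597
D_5 = 19915.09155
Terminal value at year 5: TV = D_5×(1+g_2)/(r−g_2) = 20831.18576/0.084 = 247990.30672
P_0 = D_1/(1+r)^1 + D_2/(1+r)^2 + D_3/(1+r)^3 + D_4/(1+r)^4 + D_5/(1+r)^5 + TV/(1+r)^5
    = 11120.70796 + 11041.97729 + 10963.80400 + 10886.18415 + 10809.11382 + 134599.20300 = 189420.99022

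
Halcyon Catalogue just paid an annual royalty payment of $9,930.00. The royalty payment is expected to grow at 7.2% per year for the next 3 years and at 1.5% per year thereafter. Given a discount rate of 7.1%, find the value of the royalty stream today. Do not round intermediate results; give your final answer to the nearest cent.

$210331.53

D_1 = 10644.96000
D_2 = 11411.39712
D_3 = 12233.01771
Terminal value at year 3: TV = D_3×(1+g_2)/(r−g_2) = 12416.51298/0.056 = 221723.44604
P_0 = D_1/(1+r)^1 + D_2/(1+r)^2 + D_3/(1+r)^3 + TV/(1+r)^3
    = 9939.27171 + 9948.55207 + 9957.84111 + 180485.87003 = 210331.53492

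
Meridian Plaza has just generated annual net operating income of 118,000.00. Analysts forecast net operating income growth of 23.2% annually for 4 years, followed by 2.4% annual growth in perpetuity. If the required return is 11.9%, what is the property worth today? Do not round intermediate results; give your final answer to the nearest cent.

2472690.48

D_1 = 145376.00000
D_2 = 179103.23200
D_3 = 220655.18182
D_4 = 271847.18401
Terminal value at year 4: TV = D_4×(1+g_2)/(r−g_2) = 278371.51642/0.095 = 2930226.48867
P_0 = D_1/(1+r)^1 + D_2/(1+r)^2 + D_3/(1+r)^3 + D_4/(1+r)^4 + TV/(1+r)^4
    = 129915.99643 + 143035.30616 + 157479.44342 + 173382.19330 + 1868877.53617 = 2472690.47548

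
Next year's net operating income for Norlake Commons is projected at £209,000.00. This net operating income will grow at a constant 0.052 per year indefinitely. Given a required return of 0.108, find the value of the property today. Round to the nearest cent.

£3732142.86

Growing perpetuity: P = D₁ / (r − g) = £209,000.0000 / (0.108 − 0.052) = £3,732,142.86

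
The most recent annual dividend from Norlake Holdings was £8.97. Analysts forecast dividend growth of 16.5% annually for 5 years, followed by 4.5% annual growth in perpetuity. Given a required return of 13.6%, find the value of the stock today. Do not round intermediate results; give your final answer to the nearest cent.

D_1 = 10.45005
D_2 = 12.17431
D_3 = 14.18307
D_4 = 16.52328
D_5 = 19.24962
Terminal value at year 5: TV = D_5×(1+g_2)/(r−g_2) = 20.11585/0.091 = 221.05328
P_0 = D_1/(1+r)^1 + D_2/(1+r)^2 + D_3/(1+r)^3 + D_4/(1+r)^4 + D_5/(1+r)^5 + TV/(1+r)^5
    = 9.19899 + 9.43382 + 9.67465 + 9.92163 + 10.17491 + 116.84370 = 165.24769

£165.25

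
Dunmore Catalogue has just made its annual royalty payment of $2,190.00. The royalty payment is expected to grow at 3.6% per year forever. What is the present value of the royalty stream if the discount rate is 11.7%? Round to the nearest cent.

$28010.37

D₁ = D₀ × (1 + g) = $2,190.00 × 1.036 = $2,268.8400
Growing perpetuity: P = D₁ / (r − g) = $2,268.8400 / (0.117 − 0.036) = $28,010.37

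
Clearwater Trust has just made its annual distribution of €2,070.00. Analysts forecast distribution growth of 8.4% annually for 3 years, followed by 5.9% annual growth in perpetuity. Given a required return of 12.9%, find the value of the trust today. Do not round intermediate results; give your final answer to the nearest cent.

D_1 = 2243.88000
D_2 = 2432.36592
D_3 = 2636.68466
Terminal value at year 3: TV = D_3×(1+g_2)/(r−g_2) = 2792.24905/0.07 = 39889.27217
P_0 = D_1/(1+r)^1 + D_2/(1+r)^2 + D_3/(1+r)^3 + TV/(1+r)^3
    = 1987.49336 + 1908.27529 + 1832.21471 + 27718.79116 = 33446.77452

€33446.77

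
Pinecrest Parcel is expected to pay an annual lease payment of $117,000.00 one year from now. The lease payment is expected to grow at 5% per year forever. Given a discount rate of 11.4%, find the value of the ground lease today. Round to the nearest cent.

$1828125.00

Growing perpetuity: P = D₁ / (r − g) = $117,000.0000 / (0.114 − 0.05) = $1,828,125.00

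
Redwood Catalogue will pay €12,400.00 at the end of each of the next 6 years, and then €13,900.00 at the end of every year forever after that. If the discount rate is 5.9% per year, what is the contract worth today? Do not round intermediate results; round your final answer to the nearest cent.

PV of 6-year annuity: €12,400.00 × [1 − (1+0.059)^−6] / 0.059 = 61166.86880
Perpetuity value at year 6: €13,900.00 / 0.059 = 235593.22034
PV of perpetuity: 235593.22034 / (1+0.059)^6 = 167027.13354
Total PV = 61166.86880 + 167027.13354 = 228194.00234

€228194.00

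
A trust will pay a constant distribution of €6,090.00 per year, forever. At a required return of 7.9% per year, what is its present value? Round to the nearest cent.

€77088.61

Level perpetuity: PV = C / r = €6,090.00 / 0.079 = €77,088.61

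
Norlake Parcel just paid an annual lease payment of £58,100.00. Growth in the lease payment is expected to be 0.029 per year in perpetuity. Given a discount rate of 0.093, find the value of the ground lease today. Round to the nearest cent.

£934139.06

D₁ = D₀ × (1 + g) = £58,100.00 × 1.029 = £59,784.9000
Growing perpetuity: P = D₁ / (r − g) = £59,784.9000 / (0.093 − 0.029) = £934,139.06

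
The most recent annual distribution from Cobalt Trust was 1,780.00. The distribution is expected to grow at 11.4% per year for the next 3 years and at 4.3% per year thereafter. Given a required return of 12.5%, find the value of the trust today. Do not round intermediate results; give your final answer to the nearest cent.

27219.33

D_1 = 1982.92000
D_2 = 2208.97288
D_3 = 2460.79579
Terminal value at year 3: TV = D_3×(1+g_2)/(r−g_2) = 2566.61001/0.082 = 31300.12204
P_0 = D_1/(1+r)^1 + D_2/(1+r)^2 + D_3/(1+r)^3 + TV/(1+r)^3
    = 1762.59556 + 1745.36129 + 1728.29553 + 21983.07611 = 27219.32849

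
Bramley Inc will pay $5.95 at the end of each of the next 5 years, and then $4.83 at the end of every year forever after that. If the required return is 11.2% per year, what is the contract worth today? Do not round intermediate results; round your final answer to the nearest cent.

$47.24

PV of 5-year annuity: $5.95 × [1 − (1+0.112)^−5] / 0.112 = 21.88040
Perpetuity value at year 5: $4.83 / 0.112 = 43.12500
PV of perpetuity: 43.12500 / (1+0.112)^5 = 25.36327
Total PV = 21.88040 + 25.36327 = 47.24366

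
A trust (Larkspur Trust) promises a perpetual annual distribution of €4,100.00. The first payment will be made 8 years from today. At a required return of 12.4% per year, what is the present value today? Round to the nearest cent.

Value at end of year 7: C / r = €4,100.00 / 0.124 = €33,064.5161
Discount to today: PV = €33,064.5161 / (1 + 0.124)^7 = €33,064.5161 / 2.266544 = €14,588.08

€14588.08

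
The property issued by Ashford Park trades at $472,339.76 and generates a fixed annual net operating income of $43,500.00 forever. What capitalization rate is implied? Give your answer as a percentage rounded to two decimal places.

9.21%

P = C/r ⇒ r = C/P = $43,500.00/$472,339.76 = 0.092095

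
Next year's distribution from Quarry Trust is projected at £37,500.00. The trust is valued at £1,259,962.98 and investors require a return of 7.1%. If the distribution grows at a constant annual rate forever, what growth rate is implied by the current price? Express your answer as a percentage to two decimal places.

4.12%

P = D₁/(r−g) ⇒ g = r − D₁/P = 0.071 − £37,500.00/£1,259,962.98 = 0.041237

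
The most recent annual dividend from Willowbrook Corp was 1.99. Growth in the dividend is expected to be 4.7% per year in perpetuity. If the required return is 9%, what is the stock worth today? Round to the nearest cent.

D₁ = D₀ × (1 + g) = 1.99 × 1.047 = 2.0835
Growing perpetuity: P = D₁ / (r − g) = 2.0835 / (0.09 − 0.047) = 48.45

48.45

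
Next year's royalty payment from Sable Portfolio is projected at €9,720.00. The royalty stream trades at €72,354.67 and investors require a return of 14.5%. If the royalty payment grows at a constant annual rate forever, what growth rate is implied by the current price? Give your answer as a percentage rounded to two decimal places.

P = D₁/(r−g) ⇒ g = r − D₁/P = 0.145 − €9,720.00/€72,354.67 = 0.010662

1.07%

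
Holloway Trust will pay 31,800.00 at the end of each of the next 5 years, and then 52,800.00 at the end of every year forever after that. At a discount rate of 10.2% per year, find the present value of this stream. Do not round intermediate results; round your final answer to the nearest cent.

PV of 5-year annuity: 31,800.00 × [1 − (1+0.102)^−5] / 0.102 = 119933.62421
Perpetuity value at year 5: 52,800.00 / 0.102 = 517647.05882
PV of perpetuity: 517647.05882 / (1+0.102)^5 = 318511.98466
Total PV = 119933.62421 + 318511.98466 = 438445.60887

438445.61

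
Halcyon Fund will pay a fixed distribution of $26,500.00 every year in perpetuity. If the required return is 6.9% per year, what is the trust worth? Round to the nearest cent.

Level perpetuity: PV = C / r = $26,500.00 / 0.069 = $384,057.97

$384057.97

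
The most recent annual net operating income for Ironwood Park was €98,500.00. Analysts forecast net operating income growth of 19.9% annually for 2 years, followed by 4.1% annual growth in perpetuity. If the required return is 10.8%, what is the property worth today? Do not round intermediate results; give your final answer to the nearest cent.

€2014069.98

D_1 = 118101.50000
D_2 = 141603.69850
Terminal value at year 2: TV = D_2×(1+g_2)/(r−g_2) = 147409.45014/0.067 = 2200141.04684
P_0 = D_1/(1+r)^1 + D_2/(1+r)^2 + TV/(1+r)^2
    = 106589.80144 + 115344.01799 + 1792136.16009 = 2014069.97952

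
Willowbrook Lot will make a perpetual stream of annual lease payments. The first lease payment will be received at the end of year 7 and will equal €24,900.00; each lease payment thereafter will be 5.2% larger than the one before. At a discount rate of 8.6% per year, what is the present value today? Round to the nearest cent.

€446417.77

Value at end of year 6: C₁ / (r − g) = €24,900.00 / (0.086 − 0.052) = €732,352.9412
Discount to today: PV = €732,352.9412 / (1 + 0.086)^6 = €732,352.9412 / 1.640510 = €446,417.77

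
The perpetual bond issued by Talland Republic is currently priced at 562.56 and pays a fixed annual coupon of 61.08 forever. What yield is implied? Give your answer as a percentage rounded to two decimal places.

10.86%

P = C/r ⇒ r = C/P = 61.08/562.56 = 0.108575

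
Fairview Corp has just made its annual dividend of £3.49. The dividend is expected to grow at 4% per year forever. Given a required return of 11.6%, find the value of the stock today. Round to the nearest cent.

£47.76

D₁ = D₀ × (1 + g) = £3.49 × 1.04 = £3.6296
Growing perpetuity: P = D₁ / (r − g) = £3.6296 / (0.116 − 0.04) = £47.76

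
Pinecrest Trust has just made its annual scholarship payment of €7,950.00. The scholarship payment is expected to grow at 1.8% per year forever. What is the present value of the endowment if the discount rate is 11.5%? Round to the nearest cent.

€83434.02

D₁ = D₀ × (1 + g) = €7,950.00 × 1.018 = €8,093.1000
Growing perpetuity: P = D₁ / (r − g) = €8,093.1000 / (0.115 − 0.018) = €83,434.02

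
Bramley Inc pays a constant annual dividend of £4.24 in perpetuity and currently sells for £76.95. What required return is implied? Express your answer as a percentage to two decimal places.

5.51%

P = C/r ⇒ r = C/P = £4.24/£76.95 = 0.055101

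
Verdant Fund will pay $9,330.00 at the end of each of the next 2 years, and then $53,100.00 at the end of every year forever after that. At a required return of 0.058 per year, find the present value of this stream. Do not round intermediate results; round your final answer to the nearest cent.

$835044.17

PV of 2-year annuity: $9,330.00 × [1 − (1+0.058)^−2] / 0.058 = 17153.61580
Perpetuity value at year 2: $53,100.00 / 0.058 = 915517.24138
PV of perpetuity: 915517.24138 / (1+0.058)^2 = 817890.55337
Total PV = 17153.61580 + 817890.55337 = 835044.16917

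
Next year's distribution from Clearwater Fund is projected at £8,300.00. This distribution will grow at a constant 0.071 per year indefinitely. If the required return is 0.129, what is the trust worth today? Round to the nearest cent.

£143103.45

Growing perpetuity: P = D₁ / (r − g) = £8,300.0000 / (0.129 − 0.071) = £143,103.45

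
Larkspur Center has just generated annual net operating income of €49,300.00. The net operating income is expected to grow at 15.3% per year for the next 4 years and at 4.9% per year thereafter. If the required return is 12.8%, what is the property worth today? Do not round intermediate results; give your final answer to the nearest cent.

€922992.89

D_1 = 56842.90000
D_2 = 65539.86370
D_3 = 75567.46285
D_4 = 87129.28466
Terminal value at year 4: TV = D_4×(1+g_2)/(r−g_2) = 91398.61961/0.079 = 1156944.55202
P_0 = D_1/(1+r)^1 + D_2/(1+r)^2 + D_3/(1+r)^3 + D_4/(1+r)^4 + TV/(1+r)^4
    = 50392.64184 + 51509.50004 + 52651.11130 + 53818.02423 + 714621.61286 = 922992.89027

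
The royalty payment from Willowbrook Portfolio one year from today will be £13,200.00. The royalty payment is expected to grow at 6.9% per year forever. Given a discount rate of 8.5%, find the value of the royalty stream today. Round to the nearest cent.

Growing perpetuity: P = D₁ / (r − g) = £13,200.0000 / (0.085 − 0.069) = £825,000.00

£825000.00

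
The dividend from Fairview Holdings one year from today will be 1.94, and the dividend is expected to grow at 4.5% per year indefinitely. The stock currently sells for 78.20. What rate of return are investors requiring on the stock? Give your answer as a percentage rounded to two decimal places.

P = D₁/(r − g) ⇒ r = D₁/P + g = 1.9400/78.20 + 0.045 = 0.024808 + 0.045 = 0.069808

6.98%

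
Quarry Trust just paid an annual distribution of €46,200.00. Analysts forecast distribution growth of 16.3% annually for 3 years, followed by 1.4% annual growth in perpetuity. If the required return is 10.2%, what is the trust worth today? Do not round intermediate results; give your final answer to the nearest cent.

€780254.86

D_1 = 53730.60000
D_2 = 62488.68780
D_3 = 72674.34391
Terminal value at year 3: TV = D_3×(1+g_2)/(r−g_2) = 73691.78473/0.088 = 837406.64462
P_0 = D_1/(1+r)^1 + D_2/(1+r)^2 + D_3/(1+r)^3 + TV/(1+r)^3
    = 48757.35027 + 51456.25986 + 54304.56463 + 625736.68785 = 780254.86261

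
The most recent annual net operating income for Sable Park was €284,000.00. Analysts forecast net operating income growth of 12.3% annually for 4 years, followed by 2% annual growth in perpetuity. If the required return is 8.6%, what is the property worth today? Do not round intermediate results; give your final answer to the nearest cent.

D_1 = 318932.00000
D_2 = 358160.63600
D_3 = 402214.39423
D_4 = 451686.76472
Terminal value at year 4: TV = D_4×(1+g_2)/(r−g_2) = 460720.50001/0.066 = 6980613.63655
P_0 = D_1/(1+r)^1 + D_2/(1+r)^2 + D_3/(1+r)^3 + D_4/(1+r)^4 + TV/(1+r)^4
    = 293675.87477 + 303681.40641 + 314027.82634 + 324726.74860 + 5018504.29653 = 6254616.15265

€6254616.15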